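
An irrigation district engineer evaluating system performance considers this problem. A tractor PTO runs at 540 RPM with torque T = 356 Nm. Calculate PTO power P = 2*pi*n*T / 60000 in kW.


P = 2*pi*n*T / 60000
  = 2*pi * 540 * 356 / 60000
  = 1207879.54 / 60000
  = 20.13 kW


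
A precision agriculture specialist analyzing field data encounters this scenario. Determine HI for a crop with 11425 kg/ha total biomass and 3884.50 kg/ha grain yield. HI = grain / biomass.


HI = grain_yield / biomass
   = 3884.50 / 11425
   = 0.34


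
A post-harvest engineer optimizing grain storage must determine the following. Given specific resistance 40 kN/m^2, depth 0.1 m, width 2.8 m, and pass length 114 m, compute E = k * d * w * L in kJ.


E = k * d * w * L
  = 40 * 0.1 * 2.8 * 114
  = 1276.80 kJ


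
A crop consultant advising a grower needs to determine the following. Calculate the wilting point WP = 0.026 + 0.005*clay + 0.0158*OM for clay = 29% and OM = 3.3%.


WP = 0.026 + 0.005*29 + 0.0158*3.3
   = 0.026 + 0.1450 + 0.0521
   = 0.2231


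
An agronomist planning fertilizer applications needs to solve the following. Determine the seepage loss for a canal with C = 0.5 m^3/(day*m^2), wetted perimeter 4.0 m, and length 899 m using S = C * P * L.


S = C * P * L
  = 0.5 * 4.0 * 899
  = 1798 m^3/day


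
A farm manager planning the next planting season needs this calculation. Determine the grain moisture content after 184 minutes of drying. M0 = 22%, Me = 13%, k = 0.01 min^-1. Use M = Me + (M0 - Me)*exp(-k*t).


M = Me + (M0 - Me) * e^(-k*t)
  = 13 + (22 - 13) * e^(-0.01*184)
  = 13 + 9 * e^(-1.840)
  = 13 + 9 * 0.15882
  = 13 + 1.4294
  = 14.43%


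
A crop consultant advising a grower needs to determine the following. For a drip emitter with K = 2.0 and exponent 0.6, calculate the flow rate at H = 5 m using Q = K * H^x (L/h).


Q = K * H^x
  = 2.0 * 5^0.6
  = 2.0 * 2.6265
  = 5.25 L/h


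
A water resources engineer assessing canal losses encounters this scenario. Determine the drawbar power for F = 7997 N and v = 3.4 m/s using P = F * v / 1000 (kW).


P = F * v / 1000
  = 7997 * 3.4 / 1000
  = 27189.80 / 1000
  = 27.19 kW


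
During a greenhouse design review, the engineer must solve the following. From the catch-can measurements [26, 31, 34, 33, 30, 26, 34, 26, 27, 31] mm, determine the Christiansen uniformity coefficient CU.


xbar = 298 / 10 = 29.800
sum|xi - xbar| = 28.400
CU = 100 * (1 - 28.400 / (10 * 29.800))
   = 100 * (1 - 0.0953)
   = 90.47%


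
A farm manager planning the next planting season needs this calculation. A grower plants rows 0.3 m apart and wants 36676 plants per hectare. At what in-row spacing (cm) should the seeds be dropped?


spacing = 10000 / (row_sp * density)
        = 10000 / (0.3 * 36676)
        = 10000 / 11002.80
        = 0.90886 m = 90.89 cm


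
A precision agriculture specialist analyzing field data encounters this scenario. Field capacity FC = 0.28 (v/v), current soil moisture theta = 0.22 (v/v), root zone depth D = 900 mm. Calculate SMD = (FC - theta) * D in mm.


SMD = (FC - theta) * D
    = (0.28 - 0.22) * 900
    = 0.060 * 900
    = 54 mm


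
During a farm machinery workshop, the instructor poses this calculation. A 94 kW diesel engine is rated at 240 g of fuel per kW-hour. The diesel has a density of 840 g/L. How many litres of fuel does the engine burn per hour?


FC = P * BSFC / rho_fuel
   = 94 * 240 / 840
   = 22560 / 840
   = 26.86 L/h


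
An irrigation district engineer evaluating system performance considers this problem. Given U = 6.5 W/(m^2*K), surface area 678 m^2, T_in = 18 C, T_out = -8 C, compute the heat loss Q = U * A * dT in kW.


dT = 18 - (-8) = 26 K
Q = U * A * dT
  = 6.5 * 678 * 26
  = 114582 W = 114.58 kW


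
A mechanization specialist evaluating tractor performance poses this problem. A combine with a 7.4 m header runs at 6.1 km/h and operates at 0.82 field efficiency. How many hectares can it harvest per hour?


C = w * v * eta_f / 10
  = 7.4 * 6.1 * 0.82 / 10
  = 37.01 / 10
  = 3.70 ha/h


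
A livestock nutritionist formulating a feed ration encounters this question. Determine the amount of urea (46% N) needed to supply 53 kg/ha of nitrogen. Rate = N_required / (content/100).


Rate = N_required / (N_content / 100)
     = 53 / (46 / 100)
     = 53 / 0.46
     = 115.22 kg/ha


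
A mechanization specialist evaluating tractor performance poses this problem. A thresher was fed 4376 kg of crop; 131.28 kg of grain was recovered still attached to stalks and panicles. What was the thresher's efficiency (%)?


eta = (total - unthreshed) / total * 100
    = (4376 - 131.28) / 4376 * 100
    = 4244.72 / 4376 * 100
    = 97%


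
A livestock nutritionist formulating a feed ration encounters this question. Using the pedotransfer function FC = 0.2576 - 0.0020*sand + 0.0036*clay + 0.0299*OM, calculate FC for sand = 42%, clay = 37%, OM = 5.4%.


FC = 0.2576 - 0.0020*42 + 0.0036*37 + 0.0299*5.4
   = 0.2576 - 0.0840 + 0.1332 + 0.1615
   = 0.4683


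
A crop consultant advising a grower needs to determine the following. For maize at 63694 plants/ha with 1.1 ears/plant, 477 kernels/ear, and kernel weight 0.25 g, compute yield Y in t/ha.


Y = density * ears * kernels * kw
  = 63694 * 1.1 * 477 * 0.25 g/ha
  = 8355060.45 g/ha
  = 8355.06 kg/ha = 8.36 t/ha


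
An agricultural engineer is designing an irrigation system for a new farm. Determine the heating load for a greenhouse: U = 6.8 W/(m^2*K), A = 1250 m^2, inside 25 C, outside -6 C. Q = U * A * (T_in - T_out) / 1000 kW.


dT = 25 - (-6) = 31 K
Q = U * A * dT
  = 6.8 * 1250 * 31
  = 263500 W = 263.50 kW


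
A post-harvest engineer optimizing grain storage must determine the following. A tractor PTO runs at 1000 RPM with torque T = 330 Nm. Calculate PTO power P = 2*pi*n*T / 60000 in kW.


P = 2*pi*n*T / 60000
  = 2*pi * 1000 * 330 / 60000
  = 2073451.15 / 60000
  = 34.56 kW


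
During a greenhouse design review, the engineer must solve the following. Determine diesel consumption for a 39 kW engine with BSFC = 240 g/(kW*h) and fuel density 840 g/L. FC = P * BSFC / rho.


FC = P * BSFC / rho_fuel
   = 39 * 240 / 840
   = 9360 / 840
   = 11.14 L/h


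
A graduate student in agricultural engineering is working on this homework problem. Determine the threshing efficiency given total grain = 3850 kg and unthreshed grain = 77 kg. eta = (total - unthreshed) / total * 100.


eta = (total - unthreshed) / total * 100
    = (3850 - 77) / 3850 * 100
    = 3773 / 3850 * 100
    = 98%


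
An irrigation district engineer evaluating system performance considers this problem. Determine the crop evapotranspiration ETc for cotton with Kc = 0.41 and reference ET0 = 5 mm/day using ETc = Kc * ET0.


ETc = Kc * ET0
    = 0.41 * 5
    = 2.05 mm/day


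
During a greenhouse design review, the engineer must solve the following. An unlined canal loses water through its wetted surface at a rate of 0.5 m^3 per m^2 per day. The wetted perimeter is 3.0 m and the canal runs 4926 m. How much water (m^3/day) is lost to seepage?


S = C * P * L
  = 0.5 * 3.0 * 4926
  = 7389 m^3/day


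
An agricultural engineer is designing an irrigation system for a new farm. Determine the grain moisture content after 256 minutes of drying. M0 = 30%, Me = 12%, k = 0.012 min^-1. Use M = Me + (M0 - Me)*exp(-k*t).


M = Me + (M0 - Me) * e^(-k*t)
  = 12 + (30 - 12) * e^(-0.012*256)
  = 12 + 18 * e^(-3.072)
  = 12 + 18 * 0.04633
  = 12 + 0.8339
  = 12.83%


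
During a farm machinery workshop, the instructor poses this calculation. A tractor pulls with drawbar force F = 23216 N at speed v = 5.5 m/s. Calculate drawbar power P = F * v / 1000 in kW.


P = F * v / 1000
  = 23216 * 5.5 / 1000
  = 127688 / 1000
  = 127.69 kW


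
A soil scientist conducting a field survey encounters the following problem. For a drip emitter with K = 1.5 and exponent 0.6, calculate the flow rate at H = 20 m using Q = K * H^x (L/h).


Q = K * H^x
  = 1.5 * 20^0.6
  = 1.5 * 6.0342
  = 9.05 L/h


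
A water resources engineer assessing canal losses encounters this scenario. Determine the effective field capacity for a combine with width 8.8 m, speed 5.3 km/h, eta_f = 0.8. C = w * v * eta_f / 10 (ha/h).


C = w * v * eta_f / 10
  = 8.8 * 5.3 * 0.8 / 10
  = 37.31 / 10
  = 3.73 ha/h


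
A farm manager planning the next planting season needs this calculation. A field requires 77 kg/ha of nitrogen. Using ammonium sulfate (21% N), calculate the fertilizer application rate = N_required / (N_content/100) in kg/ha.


Rate = N_required / (N_content / 100)
     = 77 / (21 / 100)
     = 77 / 0.21
     = 366.67 kg/ha


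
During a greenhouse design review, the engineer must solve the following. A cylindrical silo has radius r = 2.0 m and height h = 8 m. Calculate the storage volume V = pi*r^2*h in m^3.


V = pi * r^2 * h
  = pi * 2.0^2 * 8
  = pi * 4 * 8
  = 100.53 m^3


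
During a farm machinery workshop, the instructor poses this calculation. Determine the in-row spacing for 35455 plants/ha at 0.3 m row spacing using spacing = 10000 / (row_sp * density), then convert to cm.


spacing = 10000 / (row_sp * density)
        = 10000 / (0.3 * 35455)
        = 10000 / 10636.50
        = 0.94016 m = 94.02 cm


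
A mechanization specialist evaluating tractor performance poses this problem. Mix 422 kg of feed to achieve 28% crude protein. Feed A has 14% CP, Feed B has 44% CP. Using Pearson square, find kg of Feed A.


parts_A = CP_b - target = 44 - 28 = 16
parts_B = target - CP_a = 28 - 14 = 14
total_parts = 16 + 14 = 30
Feed A = 422 * 16 / 30 = 225.07 kg
Feed B = 422 * 14 / 30 = 196.93 kg

225.07 kg


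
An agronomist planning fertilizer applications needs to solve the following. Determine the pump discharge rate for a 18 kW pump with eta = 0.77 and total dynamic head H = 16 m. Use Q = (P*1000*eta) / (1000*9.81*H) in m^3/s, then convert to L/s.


Q = (P * 1000 * eta) / (rho * g * H)
  = (18 * 1000 * 0.77) / (1000 * 9.81 * 16)
  = 13860 / 156960
  = 0.08830 m^3/s = 88.30 L/s


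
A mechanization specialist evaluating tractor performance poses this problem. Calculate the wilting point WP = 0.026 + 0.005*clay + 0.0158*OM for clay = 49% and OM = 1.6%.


WP = 0.026 + 0.005*49 + 0.0158*1.6
   = 0.026 + 0.2450 + 0.0253
   = 0.2963


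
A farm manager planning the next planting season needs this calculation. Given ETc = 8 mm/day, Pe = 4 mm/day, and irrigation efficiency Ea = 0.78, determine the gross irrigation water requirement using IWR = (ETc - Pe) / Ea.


IWR = (ETc - Pe) / Ea
    = (8 - 4) / 0.78
    = 4 / 0.78
    = 5.13 mm/day


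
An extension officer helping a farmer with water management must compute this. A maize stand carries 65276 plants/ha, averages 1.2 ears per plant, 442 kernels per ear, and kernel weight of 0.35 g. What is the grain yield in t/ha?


Y = density * ears * kernels * kw
  = 65276 * 1.2 * 442 * 0.35 g/ha
  = 12117836.64 g/ha
  = 12117.84 kg/ha = 12.12 t/ha


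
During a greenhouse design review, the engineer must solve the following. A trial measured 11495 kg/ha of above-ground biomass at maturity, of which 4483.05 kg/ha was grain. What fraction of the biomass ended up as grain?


HI = grain_yield / biomass
   = 4483.05 / 11495
   = 0.39


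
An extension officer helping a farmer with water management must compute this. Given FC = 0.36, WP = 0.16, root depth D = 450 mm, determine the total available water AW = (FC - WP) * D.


AW = (FC - WP) * D
   = (0.36 - 0.16) * 450
   = 0.20 * 450
   = 90 mm


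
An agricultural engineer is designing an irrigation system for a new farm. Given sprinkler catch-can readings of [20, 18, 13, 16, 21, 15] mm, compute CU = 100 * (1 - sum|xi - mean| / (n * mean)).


xbar = 103 / 6 = 17.167
sum|xi - xbar| = 15
CU = 100 * (1 - 15 / (6 * 17.167))
   = 100 * (1 - 0.1456)
   = 85.44%


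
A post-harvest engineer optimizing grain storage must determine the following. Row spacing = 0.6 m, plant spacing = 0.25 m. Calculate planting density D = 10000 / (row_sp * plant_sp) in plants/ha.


D = 10000 / (row_sp * plant_sp)
  = 10000 / (0.6 * 0.25)
  = 10000 / 0.1500
  = 66666.67 plants/ha


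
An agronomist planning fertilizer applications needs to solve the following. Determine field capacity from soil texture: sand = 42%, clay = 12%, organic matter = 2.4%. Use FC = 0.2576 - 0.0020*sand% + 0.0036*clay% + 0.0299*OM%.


FC = 0.2576 - 0.0020*42 + 0.0036*12 + 0.0299*2.4
   = 0.2576 - 0.0840 + 0.0432 + 0.0718
   = 0.2886


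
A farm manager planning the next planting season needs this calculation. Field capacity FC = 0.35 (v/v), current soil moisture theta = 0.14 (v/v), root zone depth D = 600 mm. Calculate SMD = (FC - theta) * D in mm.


SMD = (FC - theta) * D
    = (0.35 - 0.14) * 600
    = 0.210 * 600
    = 126 mm


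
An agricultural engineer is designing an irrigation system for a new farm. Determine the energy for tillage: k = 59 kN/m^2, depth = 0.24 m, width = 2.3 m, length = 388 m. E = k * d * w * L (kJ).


E = k * d * w * L
  = 59 * 0.24 * 2.3 * 388
  = 12636.38 kJ


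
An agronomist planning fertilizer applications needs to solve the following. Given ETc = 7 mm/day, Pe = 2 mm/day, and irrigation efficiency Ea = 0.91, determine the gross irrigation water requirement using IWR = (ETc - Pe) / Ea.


IWR = (ETc - Pe) / Ea
    = (7 - 2) / 0.91
    = 5 / 0.91
    = 5.49 mm/day


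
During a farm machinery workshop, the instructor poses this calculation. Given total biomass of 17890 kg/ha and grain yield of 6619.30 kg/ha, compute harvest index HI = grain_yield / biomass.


HI = grain_yield / biomass
   = 6619.30 / 17890
   = 0.37


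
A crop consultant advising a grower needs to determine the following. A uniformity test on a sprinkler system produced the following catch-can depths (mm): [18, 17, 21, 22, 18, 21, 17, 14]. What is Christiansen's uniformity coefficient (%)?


xbar = 148 / 8 = 18.500
sum|xi - xbar| = 17
CU = 100 * (1 - 17 / (8 * 18.500))
   = 100 * (1 - 0.1149)
   = 88.51%


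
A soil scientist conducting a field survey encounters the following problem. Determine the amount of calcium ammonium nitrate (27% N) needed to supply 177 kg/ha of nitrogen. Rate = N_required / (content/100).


Rate = N_required / (N_content / 100)
     = 177 / (27 / 100)
     = 177 / 0.27
     = 655.56 kg/ha


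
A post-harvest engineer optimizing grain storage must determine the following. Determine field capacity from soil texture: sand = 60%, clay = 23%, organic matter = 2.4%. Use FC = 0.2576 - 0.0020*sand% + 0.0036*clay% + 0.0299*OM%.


FC = 0.2576 - 0.0020*60 + 0.0036*23 + 0.0299*2.4
   = 0.2576 - 0.1200 + 0.0828 + 0.0718
   = 0.2922


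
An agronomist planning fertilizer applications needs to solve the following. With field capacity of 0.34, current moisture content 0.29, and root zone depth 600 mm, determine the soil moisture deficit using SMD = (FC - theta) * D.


SMD = (FC - theta) * D
    = (0.34 - 0.29) * 600
    = 0.050 * 600
    = 30 mm


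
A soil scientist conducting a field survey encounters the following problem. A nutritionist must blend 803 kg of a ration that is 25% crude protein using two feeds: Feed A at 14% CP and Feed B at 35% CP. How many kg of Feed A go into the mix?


parts_A = CP_b - target = 35 - 25 = 10
parts_B = target - CP_a = 25 - 14 = 11
total_parts = 10 + 11 = 21
Feed A = 803 * 10 / 21 = 382.38 kg
Feed B = 803 * 11 / 21 = 420.62 kg

382.38 kg


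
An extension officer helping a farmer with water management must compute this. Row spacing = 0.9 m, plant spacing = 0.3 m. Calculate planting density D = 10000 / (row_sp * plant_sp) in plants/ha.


D = 10000 / (row_sp * plant_sp)
  = 10000 / (0.9 * 0.3)
  = 10000 / 0.2700
  = 37037.04 plants/ha


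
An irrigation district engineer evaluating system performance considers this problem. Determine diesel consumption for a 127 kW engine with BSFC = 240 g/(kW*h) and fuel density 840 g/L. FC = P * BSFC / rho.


FC = P * BSFC / rho_fuel
   = 127 * 240 / 840
   = 30480 / 840
   = 36.29 L/h


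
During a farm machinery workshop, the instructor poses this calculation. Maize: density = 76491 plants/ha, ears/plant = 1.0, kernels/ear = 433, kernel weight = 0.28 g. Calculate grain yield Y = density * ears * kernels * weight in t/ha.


Y = density * ears * kernels * kw
  = 76491 * 1.0 * 433 * 0.28 g/ha
  = 9273768.84 g/ha
  = 9273.77 kg/ha = 9.27 t/ha


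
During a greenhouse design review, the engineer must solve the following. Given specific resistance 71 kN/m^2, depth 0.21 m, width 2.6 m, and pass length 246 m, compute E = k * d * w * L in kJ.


E = k * d * w * L
  = 71 * 0.21 * 2.6 * 246
  = 9536.44 kJ


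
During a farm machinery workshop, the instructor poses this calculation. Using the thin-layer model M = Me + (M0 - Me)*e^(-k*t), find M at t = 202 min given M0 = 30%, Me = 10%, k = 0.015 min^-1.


M = Me + (M0 - Me) * e^(-k*t)
  = 10 + (30 - 10) * e^(-0.015*202)
  = 10 + 20 * e^(-3.030)
  = 10 + 20 * 0.04832
  = 10 + 0.9663
  = 10.97%


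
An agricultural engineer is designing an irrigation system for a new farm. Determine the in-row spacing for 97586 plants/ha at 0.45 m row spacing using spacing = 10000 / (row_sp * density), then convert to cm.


spacing = 10000 / (row_sp * density)
        = 10000 / (0.45 * 97586)
        = 10000 / 43913.70
        = 0.22772 m = 22.77 cm


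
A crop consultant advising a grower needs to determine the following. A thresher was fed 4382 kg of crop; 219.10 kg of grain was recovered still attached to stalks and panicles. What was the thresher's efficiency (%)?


eta = (total - unthreshed) / total * 100
    = (4382 - 219.10) / 4382 * 100
    = 4162.90 / 4382 * 100
    = 95%


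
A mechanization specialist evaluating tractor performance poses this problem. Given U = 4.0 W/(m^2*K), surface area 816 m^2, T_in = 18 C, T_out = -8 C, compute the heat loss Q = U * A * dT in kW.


dT = 18 - (-8) = 26 K
Q = U * A * dT
  = 4.0 * 816 * 26
  = 84864 W = 84.86 kW


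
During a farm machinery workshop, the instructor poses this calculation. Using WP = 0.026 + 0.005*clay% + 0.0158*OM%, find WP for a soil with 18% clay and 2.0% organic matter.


WP = 0.026 + 0.005*18 + 0.0158*2.0
   = 0.026 + 0.0900 + 0.0316
   = 0.1476


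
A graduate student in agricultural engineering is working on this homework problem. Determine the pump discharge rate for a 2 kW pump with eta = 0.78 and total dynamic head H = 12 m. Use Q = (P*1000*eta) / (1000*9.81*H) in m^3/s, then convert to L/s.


Q = (P * 1000 * eta) / (rho * g * H)
  = (2 * 1000 * 0.78) / (1000 * 9.81 * 12)
  = 1560 / 117720
  = 0.01325 m^3/s = 13.25 L/s


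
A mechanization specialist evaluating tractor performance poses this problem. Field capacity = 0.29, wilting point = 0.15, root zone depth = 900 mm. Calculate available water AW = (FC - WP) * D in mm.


AW = (FC - WP) * D
   = (0.29 - 0.15) * 900
   = 0.14 * 900
   = 126 mm


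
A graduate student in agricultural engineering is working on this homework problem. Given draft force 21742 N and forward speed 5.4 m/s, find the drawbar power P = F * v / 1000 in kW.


P = F * v / 1000
  = 21742 * 5.4 / 1000
  = 117406.80 / 1000
  = 117.41 kW


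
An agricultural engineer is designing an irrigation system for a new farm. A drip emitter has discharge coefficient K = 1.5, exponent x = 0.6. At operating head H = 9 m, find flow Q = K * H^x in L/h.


Q = K * H^x
  = 1.5 * 9^0.6
  = 1.5 * 3.7372
  = 5.61 L/h


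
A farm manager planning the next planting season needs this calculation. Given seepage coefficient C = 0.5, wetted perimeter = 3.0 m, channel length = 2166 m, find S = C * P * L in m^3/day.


S = C * P * L
  = 0.5 * 3.0 * 2166
  = 3249 m^3/day


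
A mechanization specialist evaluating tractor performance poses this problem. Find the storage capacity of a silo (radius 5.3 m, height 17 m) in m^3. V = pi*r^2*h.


V = pi * r^2 * h
  = pi * 5.3^2 * 17
  = pi * 28.09 * 17
  = 1500.20 m^3


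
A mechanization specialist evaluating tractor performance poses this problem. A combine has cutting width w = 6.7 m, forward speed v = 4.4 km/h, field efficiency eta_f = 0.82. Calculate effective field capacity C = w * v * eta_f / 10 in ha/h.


C = w * v * eta_f / 10
  = 6.7 * 4.4 * 0.82 / 10
  = 24.17 / 10
  = 2.42 ha/h


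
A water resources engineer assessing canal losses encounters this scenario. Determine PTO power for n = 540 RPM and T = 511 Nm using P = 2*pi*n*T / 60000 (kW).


P = 2*pi*n*T / 60000
  = 2*pi * 540 * 511 / 60000
  = 1733782.15 / 60000
  = 28.90 kW


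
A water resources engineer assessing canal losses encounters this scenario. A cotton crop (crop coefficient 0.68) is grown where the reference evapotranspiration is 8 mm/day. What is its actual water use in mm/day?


ETc = Kc * ET0
    = 0.68 * 8
    = 5.44 mm/day


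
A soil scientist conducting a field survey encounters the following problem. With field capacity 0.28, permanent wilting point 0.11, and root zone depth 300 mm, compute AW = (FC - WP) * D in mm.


AW = (FC - WP) * D
   = (0.28 - 0.11) * 300
   = 0.17 * 300
   = 51 mm


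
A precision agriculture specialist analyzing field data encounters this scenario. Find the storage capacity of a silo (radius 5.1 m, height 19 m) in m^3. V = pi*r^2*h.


V = pi * r^2 * h
  = pi * 5.1^2 * 19
  = pi * 26.01 * 19
  = 1552.54 m^3


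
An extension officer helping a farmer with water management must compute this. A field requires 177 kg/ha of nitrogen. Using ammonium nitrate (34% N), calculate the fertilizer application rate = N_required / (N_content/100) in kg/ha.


Rate = N_required / (N_content / 100)
     = 177 / (34 / 100)
     = 177 / 0.34
     = 520.59 kg/ha


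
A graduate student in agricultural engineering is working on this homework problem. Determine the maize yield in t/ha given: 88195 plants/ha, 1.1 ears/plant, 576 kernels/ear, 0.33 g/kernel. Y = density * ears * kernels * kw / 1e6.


Y = density * ears * kernels * kw
  = 88195 * 1.1 * 576 * 0.33 g/ha
  = 18440516.16 g/ha
  = 18440.52 kg/ha = 18.44 t/ha


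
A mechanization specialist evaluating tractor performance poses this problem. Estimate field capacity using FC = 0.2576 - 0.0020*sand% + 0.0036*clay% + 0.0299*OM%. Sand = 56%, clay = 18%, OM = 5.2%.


FC = 0.2576 - 0.0020*56 + 0.0036*18 + 0.0299*5.2
   = 0.2576 - 0.1120 + 0.0648 + 0.1555
   = 0.3659


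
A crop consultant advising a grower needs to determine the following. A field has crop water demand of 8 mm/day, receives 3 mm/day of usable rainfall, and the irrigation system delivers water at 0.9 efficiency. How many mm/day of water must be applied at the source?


IWR = (ETc - Pe) / Ea
    = (8 - 3) / 0.9
    = 5 / 0.9
    = 5.56 mm/day


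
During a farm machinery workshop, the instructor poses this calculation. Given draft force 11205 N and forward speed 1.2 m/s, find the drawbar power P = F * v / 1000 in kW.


P = F * v / 1000
  = 11205 * 1.2 / 1000
  = 13446 / 1000
  = 13.45 kW


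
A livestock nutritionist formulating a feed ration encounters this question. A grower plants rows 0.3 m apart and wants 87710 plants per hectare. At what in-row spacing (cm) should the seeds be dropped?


spacing = 10000 / (row_sp * density)
        = 10000 / (0.3 * 87710)
        = 10000 / 26313
        = 0.38004 m = 38.00 cm


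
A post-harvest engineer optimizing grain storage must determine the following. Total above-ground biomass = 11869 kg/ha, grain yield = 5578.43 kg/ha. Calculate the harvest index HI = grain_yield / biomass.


HI = grain_yield / biomass
   = 5578.43 / 11869
   = 0.47


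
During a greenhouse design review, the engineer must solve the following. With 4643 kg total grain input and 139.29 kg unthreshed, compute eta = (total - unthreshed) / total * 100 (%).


eta = (total - unthreshed) / total * 100
    = (4643 - 139.29) / 4643 * 100
    = 4503.71 / 4643 * 100
    = 97%


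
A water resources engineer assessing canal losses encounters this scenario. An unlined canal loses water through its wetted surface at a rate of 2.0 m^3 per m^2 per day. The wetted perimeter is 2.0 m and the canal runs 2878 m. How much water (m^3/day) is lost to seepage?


S = C * P * L
  = 2.0 * 2.0 * 2878
  = 11512 m^3/day


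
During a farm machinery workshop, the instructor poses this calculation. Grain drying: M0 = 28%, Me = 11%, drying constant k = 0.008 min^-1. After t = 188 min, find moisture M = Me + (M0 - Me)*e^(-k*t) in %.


M = Me + (M0 - Me) * e^(-k*t)
  = 11 + (28 - 11) * e^(-0.008*188)
  = 11 + 17 * e^(-1.504)
  = 11 + 17 * 0.22224
  = 11 + 3.7781
  = 14.78%


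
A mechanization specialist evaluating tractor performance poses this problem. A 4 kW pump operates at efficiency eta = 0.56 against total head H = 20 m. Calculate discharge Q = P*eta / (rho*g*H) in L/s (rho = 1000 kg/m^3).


Q = (P * 1000 * eta) / (rho * g * H)
  = (4 * 1000 * 0.56) / (1000 * 9.81 * 20)
  = 2240 / 196200
  = 0.01142 m^3/s = 11.42 L/s


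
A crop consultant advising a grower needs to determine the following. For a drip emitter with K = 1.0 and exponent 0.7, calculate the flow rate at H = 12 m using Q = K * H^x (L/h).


Q = K * H^x
  = 1.0 * 12^0.7
  = 1.0 * 5.6941
  = 5.69 L/h


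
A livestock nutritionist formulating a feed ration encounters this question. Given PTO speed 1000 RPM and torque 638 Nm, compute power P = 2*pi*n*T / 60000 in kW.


P = 2*pi*n*T / 60000
  = 2*pi * 1000 * 638 / 60000
  = 4008672.23 / 60000
  = 66.81 kW


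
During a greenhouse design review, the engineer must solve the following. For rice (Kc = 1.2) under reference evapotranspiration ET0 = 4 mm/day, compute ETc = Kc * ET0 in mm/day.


ETc = Kc * ET0
    = 1.2 * 4
    = 4.80 mm/day


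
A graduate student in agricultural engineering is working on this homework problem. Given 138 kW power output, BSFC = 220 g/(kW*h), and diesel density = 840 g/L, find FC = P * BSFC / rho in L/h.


FC = P * BSFC / rho_fuel
   = 138 * 220 / 840
   = 30360 / 840
   = 36.14 L/h


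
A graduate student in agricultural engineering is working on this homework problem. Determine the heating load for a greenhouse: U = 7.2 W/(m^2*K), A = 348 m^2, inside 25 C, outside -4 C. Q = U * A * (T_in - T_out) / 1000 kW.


dT = 25 - (-4) = 29 K
Q = U * A * dT
  = 7.2 * 348 * 29
  = 72662.40 W = 72.66 kW


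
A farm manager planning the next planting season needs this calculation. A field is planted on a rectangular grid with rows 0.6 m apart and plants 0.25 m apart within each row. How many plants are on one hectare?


D = 10000 / (row_sp * plant_sp)
  = 10000 / (0.6 * 0.25)
  = 10000 / 0.1500
  = 66666.67 plants/ha


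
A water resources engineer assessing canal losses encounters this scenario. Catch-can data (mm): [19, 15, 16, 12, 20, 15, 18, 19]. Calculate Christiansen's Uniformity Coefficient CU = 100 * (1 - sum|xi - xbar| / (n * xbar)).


xbar = 134 / 8 = 16.750
sum|xi - xbar| = 18
CU = 100 * (1 - 18 / (8 * 16.750))
   = 100 * (1 - 0.1343)
   = 86.57%


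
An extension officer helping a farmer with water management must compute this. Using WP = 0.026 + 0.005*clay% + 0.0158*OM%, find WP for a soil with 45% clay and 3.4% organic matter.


WP = 0.026 + 0.005*45 + 0.0158*3.4
   = 0.026 + 0.2250 + 0.0537
   = 0.3047


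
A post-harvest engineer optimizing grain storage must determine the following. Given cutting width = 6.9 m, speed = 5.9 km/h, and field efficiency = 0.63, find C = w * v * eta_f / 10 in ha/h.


C = w * v * eta_f / 10
  = 6.9 * 5.9 * 0.63 / 10
  = 25.65 / 10
  = 2.56 ha/h


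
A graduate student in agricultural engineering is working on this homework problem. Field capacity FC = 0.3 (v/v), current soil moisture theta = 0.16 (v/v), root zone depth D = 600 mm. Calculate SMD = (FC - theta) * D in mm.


SMD = (FC - theta) * D
    = (0.3 - 0.16) * 600
    = 0.140 * 600
    = 84 mm


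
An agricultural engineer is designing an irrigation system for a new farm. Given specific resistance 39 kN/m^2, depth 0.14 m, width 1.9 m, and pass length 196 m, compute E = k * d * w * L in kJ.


E = k * d * w * L
  = 39 * 0.14 * 1.9 * 196
  = 2033.30 kJ


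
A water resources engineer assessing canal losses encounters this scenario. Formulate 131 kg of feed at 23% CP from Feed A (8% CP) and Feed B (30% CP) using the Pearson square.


parts_A = CP_b - target = 30 - 23 = 7
parts_B = target - CP_a = 23 - 8 = 15
total_parts = 7 + 15 = 22
Feed A = 131 * 7 / 22 = 41.68 kg
Feed B = 131 * 15 / 22 = 89.32 kg

41.68 kg


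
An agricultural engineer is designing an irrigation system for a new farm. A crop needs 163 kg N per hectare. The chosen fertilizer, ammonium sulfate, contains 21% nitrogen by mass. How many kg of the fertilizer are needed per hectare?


Rate = N_required / (N_content / 100)
     = 163 / (21 / 100)
     = 163 / 0.21
     = 776.19 kg/ha


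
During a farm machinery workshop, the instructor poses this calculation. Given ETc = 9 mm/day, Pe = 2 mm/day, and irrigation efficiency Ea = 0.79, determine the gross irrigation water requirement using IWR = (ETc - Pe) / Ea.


IWR = (ETc - Pe) / Ea
    = (9 - 2) / 0.79
    = 7 / 0.79
    = 8.86 mm/day


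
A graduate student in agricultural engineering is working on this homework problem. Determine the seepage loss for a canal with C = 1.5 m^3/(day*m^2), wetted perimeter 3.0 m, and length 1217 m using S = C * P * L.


S = C * P * L
  = 1.5 * 3.0 * 1217
  = 5476.50 m^3/day


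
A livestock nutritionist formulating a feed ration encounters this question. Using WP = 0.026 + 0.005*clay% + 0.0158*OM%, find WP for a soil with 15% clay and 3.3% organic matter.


WP = 0.026 + 0.005*15 + 0.0158*3.3
   = 0.026 + 0.0750 + 0.0521
   = 0.1531


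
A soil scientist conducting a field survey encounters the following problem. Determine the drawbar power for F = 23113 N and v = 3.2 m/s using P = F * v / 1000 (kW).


P = F * v / 1000
  = 23113 * 3.2 / 1000
  = 73961.60 / 1000
  = 73.96 kW


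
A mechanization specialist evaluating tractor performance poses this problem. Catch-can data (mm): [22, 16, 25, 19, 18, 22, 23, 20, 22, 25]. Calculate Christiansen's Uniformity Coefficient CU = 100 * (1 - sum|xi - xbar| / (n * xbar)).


xbar = 212 / 10 = 21.200
sum|xi - xbar| = 23.600
CU = 100 * (1 - 23.600 / (10 * 21.200))
   = 100 * (1 - 0.1113)
   = 88.87%


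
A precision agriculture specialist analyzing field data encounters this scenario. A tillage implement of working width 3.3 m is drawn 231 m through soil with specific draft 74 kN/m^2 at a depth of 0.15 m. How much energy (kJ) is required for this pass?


E = k * d * w * L
  = 74 * 0.15 * 3.3 * 231
  = 8461.53 kJ


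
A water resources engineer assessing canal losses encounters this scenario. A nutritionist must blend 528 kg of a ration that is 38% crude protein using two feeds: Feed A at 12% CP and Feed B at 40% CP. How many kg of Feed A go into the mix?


parts_A = CP_b - target = 40 - 38 = 2
parts_B = target - CP_a = 38 - 12 = 26
total_parts = 2 + 26 = 28
Feed A = 528 * 2 / 28 = 37.71 kg
Feed B = 528 * 26 / 28 = 490.29 kg

37.71 kg


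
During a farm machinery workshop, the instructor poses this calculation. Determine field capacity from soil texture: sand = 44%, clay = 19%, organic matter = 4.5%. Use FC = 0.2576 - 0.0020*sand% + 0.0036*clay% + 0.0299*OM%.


FC = 0.2576 - 0.0020*44 + 0.0036*19 + 0.0299*4.5
   = 0.2576 - 0.0880 + 0.0684 + 0.1346
   = 0.3726


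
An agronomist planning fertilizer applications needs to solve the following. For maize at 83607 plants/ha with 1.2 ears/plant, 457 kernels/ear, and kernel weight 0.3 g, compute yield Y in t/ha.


Y = density * ears * kernels * kw
  = 83607 * 1.2 * 457 * 0.3 g/ha
  = 13755023.64 g/ha
  = 13755.02 kg/ha = 13.76 t/ha


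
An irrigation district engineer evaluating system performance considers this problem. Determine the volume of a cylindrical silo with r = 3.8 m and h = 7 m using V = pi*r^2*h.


V = pi * r^2 * h
  = pi * 3.8^2 * 7
  = pi * 14.44 * 7
  = 317.55 m^3


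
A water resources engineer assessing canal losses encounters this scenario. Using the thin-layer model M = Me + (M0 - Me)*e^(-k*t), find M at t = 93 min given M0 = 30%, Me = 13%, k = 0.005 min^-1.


M = Me + (M0 - Me) * e^(-k*t)
  = 13 + (30 - 13) * e^(-0.005*93)
  = 13 + 17 * e^(-0.465)
  = 13 + 17 * 0.62814
  = 13 + 10.6783
  = 23.68%


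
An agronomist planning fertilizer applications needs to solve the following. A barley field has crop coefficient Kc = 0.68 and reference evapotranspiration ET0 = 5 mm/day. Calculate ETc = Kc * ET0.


ETc = Kc * ET0
    = 0.68 * 5
    = 3.40 mm/day


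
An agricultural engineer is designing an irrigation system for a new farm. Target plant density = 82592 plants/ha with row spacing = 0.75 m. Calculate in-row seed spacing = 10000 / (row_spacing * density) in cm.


spacing = 10000 / (row_sp * density)
        = 10000 / (0.75 * 82592)
        = 10000 / 61944
        = 0.16144 m = 16.14 cm


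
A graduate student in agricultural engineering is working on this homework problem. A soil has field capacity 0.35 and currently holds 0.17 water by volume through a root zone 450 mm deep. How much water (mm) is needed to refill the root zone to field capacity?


SMD = (FC - theta) * D
    = (0.35 - 0.17) * 450
    = 0.180 * 450
    = 81 mm


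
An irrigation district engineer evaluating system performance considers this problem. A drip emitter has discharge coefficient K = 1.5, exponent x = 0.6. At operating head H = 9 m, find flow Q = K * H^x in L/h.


Q = K * H^x
  = 1.5 * 9^0.6
  = 1.5 * 3.7372
  = 5.61 L/h


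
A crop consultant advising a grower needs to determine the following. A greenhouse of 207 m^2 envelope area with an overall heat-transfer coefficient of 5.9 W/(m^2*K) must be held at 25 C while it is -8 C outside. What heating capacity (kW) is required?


dT = 25 - (-8) = 33 K
Q = U * A * dT
  = 5.9 * 207 * 33
  = 40302.90 W = 40.30 kW


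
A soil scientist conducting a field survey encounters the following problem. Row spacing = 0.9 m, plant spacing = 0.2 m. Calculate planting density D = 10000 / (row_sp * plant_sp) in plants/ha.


D = 10000 / (row_sp * plant_sp)
  = 10000 / (0.9 * 0.2)
  = 10000 / 0.1800
  = 55555.56 plants/ha


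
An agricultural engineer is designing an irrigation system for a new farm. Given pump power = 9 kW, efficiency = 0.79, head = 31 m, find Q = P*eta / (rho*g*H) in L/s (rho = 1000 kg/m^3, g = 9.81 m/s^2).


Q = (P * 1000 * eta) / (rho * g * H)
  = (9 * 1000 * 0.79) / (1000 * 9.81 * 31)
  = 7110 / 304110
  = 0.02338 m^3/s = 23.38 L/s


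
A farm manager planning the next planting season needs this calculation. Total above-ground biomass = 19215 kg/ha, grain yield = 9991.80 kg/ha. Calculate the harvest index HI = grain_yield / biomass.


HI = grain_yield / biomass
   = 9991.80 / 19215
   = 0.52


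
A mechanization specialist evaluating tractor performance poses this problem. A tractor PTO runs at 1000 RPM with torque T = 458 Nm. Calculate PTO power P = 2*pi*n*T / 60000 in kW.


P = 2*pi*n*T / 60000
  = 2*pi * 1000 * 458 / 60000
  = 2877698.87 / 60000
  = 47.96 kW


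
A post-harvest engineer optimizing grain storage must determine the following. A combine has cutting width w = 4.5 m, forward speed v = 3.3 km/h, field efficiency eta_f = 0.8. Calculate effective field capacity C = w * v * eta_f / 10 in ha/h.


C = w * v * eta_f / 10
  = 4.5 * 3.3 * 0.8 / 10
  = 11.88 / 10
  = 1.19 ha/h


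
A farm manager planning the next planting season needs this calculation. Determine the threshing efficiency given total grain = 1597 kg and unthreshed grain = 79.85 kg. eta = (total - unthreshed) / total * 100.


eta = (total - unthreshed) / total * 100
    = (1597 - 79.85) / 1597 * 100
    = 1517.15 / 1597 * 100
    = 95%


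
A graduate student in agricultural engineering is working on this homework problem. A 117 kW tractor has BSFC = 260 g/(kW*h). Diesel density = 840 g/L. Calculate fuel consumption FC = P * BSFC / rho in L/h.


FC = P * BSFC / rho_fuel
   = 117 * 260 / 840
   = 30420 / 840
   = 36.21 L/h


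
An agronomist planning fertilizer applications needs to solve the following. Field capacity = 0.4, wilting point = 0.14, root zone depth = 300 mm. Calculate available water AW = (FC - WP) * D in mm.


AW = (FC - WP) * D
   = (0.4 - 0.14) * 300
   = 0.26 * 300
   = 78 mm


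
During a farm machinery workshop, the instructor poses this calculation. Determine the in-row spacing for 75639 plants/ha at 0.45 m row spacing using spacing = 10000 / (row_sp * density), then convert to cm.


spacing = 10000 / (row_sp * density)
        = 10000 / (0.45 * 75639)
        = 10000 / 34037.55
        = 0.29379 m = 29.38 cm


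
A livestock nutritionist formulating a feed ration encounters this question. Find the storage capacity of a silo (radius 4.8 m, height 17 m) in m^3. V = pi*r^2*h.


V = pi * r^2 * h
  = pi * 4.8^2 * 17
  = pi * 23.04 * 17
  = 1230.50 m^3


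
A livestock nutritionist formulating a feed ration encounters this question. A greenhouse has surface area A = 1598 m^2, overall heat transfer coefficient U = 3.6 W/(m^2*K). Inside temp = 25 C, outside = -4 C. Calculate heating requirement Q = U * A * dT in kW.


dT = 25 - (-4) = 29 K
Q = U * A * dT
  = 3.6 * 1598 * 29
  = 166831.20 W = 166.83 kW


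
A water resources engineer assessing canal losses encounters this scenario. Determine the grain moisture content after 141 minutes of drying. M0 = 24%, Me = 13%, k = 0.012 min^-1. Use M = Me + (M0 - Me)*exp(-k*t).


M = Me + (M0 - Me) * e^(-k*t)
  = 13 + (24 - 13) * e^(-0.012*141)
  = 13 + 11 * e^(-1.692)
  = 13 + 11 * 0.18415
  = 13 + 2.0257
  = 15.03%


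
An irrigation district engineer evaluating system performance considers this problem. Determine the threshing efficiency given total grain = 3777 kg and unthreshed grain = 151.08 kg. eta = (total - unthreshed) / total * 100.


eta = (total - unthreshed) / total * 100
    = (3777 - 151.08) / 3777 * 100
    = 3625.92 / 3777 * 100
    = 96%


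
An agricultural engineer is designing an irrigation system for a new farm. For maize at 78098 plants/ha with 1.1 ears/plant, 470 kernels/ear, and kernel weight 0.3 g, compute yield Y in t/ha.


Y = density * ears * kernels * kw
  = 78098 * 1.1 * 470 * 0.3 g/ha
  = 12112999.80 g/ha
  = 12113.00 kg/ha = 12.11 t/ha


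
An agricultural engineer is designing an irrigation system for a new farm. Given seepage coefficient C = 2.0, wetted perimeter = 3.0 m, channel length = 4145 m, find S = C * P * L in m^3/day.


S = C * P * L
  = 2.0 * 3.0 * 4145
  = 24870 m^3/day


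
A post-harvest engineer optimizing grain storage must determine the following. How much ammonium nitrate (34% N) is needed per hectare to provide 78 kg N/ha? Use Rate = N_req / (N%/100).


Rate = N_required / (N_content / 100)
     = 78 / (34 / 100)
     = 78 / 0.34
     = 229.41 kg/ha


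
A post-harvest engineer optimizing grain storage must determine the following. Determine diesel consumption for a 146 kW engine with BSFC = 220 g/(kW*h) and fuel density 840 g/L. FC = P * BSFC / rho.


FC = P * BSFC / rho_fuel
   = 146 * 220 / 840
   = 32120 / 840
   = 38.24 L/h


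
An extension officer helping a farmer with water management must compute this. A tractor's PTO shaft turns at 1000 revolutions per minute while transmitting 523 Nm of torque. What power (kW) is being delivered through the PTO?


P = 2*pi*n*T / 60000
  = 2*pi * 1000 * 523 / 60000
  = 3286105.92 / 60000
  = 54.77 kW


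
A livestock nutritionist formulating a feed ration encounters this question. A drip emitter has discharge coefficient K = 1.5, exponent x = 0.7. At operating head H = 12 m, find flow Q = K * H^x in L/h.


Q = K * H^x
  = 1.5 * 12^0.7
  = 1.5 * 5.6941
  = 8.54 L/h
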